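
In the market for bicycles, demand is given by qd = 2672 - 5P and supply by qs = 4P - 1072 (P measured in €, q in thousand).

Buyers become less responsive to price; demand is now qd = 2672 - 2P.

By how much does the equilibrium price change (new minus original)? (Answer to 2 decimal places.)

Solve the original market: 2672 - 5P = 4P - 1072, hence P = 416 and q = 592.
After the shift, demand is qd = 2672 - 2P and supply is qs = 4P - 1072.
Setting them equal: 2672 - 2P = 4P - 1072 → 3744 = 6P, so P = 624 and q = 1424.
ΔP = 624 − 416 = +208.00.

+208.00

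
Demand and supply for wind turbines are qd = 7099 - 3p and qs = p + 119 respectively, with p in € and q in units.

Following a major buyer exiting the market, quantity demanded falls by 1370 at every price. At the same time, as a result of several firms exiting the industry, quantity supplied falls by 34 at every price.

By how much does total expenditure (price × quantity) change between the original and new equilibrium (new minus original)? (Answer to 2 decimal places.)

-1141824.00

Before the shock: 7099 - 3p = p + 119 ⇒ 6980 = 4p ⇒ p = 1745, q = 1864.
The shock moves the curves to qd = 5729 - 3p and qs = p + 85.
Setting them equal: 5729 - 3p = p + 85 → 5644 = 4p, so p = 1411 and q = 1496.
Expenditure moves from 1745×1864 = 3252680 to 1411×1496 = 2110856; change = -1141824.00.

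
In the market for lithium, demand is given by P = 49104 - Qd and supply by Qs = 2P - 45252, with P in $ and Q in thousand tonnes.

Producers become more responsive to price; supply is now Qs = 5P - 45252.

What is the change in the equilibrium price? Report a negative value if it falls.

Before the shock: 49104 - P = 2P - 45252 ⇒ 94356 = 3P ⇒ P = 31452, Q = 17652.
The new curves are Qd = 49104 - P (demand) and Qs = 5P - 45252 (supply).
Setting them equal: 49104 - P = 5P - 45252 → 94356 = 6P, so P = 15726 and Q = 33378.
ΔP = 15726 − 31452 = -15726.

-15726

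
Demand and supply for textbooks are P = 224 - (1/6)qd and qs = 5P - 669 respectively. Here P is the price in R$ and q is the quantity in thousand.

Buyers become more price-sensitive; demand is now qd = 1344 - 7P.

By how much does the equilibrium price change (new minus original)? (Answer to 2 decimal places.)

-15.25

Solve the original market: 1344 - 6P = 5P - 669, hence P = 183 and q = 246.
The new curves are qd = 1344 - 7P (demand) and qs = 5P - 669 (supply).
New equilibrium: 1344 - 7P = 5P - 669 ⇒ 2013 = 12P ⇒ P = 167.75, q = 169.75.
ΔP = 167.75 − 183 = -15.25.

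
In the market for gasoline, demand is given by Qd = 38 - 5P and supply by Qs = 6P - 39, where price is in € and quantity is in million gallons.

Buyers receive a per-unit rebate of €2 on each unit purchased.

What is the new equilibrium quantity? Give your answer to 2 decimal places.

8.45

Original equilibrium: 38 - 5P = 6P - 39 gives 77 = 11P, so P = 7 and Q = 3.
Since buyers' out-of-pocket price is the market price minus the rebate, the effective demand curve becomes Qd = 48 - 5P.
Setting them equal: 48 - 5P = 6P - 39 → 87 = 11P, so P = 87/11 ≈ 7.9091 and Q = 93/11 ≈ 8.4545.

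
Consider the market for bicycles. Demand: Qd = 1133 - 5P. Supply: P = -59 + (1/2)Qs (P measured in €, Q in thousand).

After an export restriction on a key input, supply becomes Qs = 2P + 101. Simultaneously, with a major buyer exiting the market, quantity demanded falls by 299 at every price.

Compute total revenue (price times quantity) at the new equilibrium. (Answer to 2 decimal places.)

32506.31

Initially, 1133 - 5P = 2P + 118, so 1015 = 7P and P = 145, Q = 408.
The new curves are Qd = 834 - 5P (demand) and Qs = 2P + 101 (supply).
Equate the new curves: 834 - 5P = 2P + 101, giving 733 = 7P, P = 733/7 ≈ 104.7143, Q = 2173/7 ≈ 310.4286.
New expenditure = 104.7143 × 310.4286 = 32506.31.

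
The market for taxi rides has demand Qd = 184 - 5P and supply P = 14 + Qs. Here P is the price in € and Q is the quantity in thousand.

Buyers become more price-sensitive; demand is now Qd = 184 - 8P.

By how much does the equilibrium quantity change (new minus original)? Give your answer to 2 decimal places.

-11.00

Initially, 184 - 5P = P - 14, so 198 = 6P and P = 33, Q = 19.
The new curves are Qd = 184 - 8P (demand) and Qs = P - 14 (supply).
Equate the new curves: 184 - 8P = P - 14, giving 198 = 9P, P = 22, Q = 8.
ΔQ = 8 − 19 = -11.00.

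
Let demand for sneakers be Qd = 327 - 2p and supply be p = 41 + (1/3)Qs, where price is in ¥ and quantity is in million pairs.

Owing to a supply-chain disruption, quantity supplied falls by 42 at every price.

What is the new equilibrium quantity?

Original equilibrium: 327 - 2p = 3p - 123 gives 450 = 5p, so p = 90 and Q = 147.
The shock moves the curves to Qd = 327 - 2p and Qs = 3p - 165.
New equilibrium: 327 - 2p = 3p - 165 ⇒ 492 = 5p ⇒ p = 98.4, Q = 130.2.

130.2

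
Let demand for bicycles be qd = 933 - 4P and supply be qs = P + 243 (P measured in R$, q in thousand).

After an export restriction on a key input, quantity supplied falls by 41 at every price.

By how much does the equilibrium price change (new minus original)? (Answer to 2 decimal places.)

+8.20

Solve the original market: 933 - 4P = P + 243, hence P = 138 and q = 381.
The shock moves the curves to qd = 933 - 4P and qs = P + 202.
New equilibrium: 933 - 4P = P + 202 ⇒ 731 = 5P ⇒ P = 146.2, q = 348.2.
ΔP = 146.2 − 138 = +8.20.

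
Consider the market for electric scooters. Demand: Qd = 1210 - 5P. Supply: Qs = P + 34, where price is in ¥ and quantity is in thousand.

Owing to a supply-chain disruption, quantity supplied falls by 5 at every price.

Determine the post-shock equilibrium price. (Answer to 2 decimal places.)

196.83

Original equilibrium: 1210 - 5P = P + 34 gives 1176 = 6P, so P = 196 and Q = 230.
After the shift, demand is Qd = 1210 - 5P and supply is Qs = P + 29.
Equate the new curves: 1210 - 5P = P + 29, giving 1181 = 6P, P = 1181/6 ≈ 196.8333, Q = 1355/6 ≈ 225.8333.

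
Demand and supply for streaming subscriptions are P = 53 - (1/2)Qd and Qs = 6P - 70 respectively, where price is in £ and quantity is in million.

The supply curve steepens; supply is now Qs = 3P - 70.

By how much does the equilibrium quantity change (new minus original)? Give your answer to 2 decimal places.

-26.40

Solve the original market: 106 - 2P = 6P - 70, hence P = 22 and Q = 62.
After the shift, demand is Qd = 106 - 2P and supply is Qs = 3P - 70.
Equate the new curves: 106 - 2P = 3P - 70, giving 176 = 5P, P = 35.2, Q = 35.6.
ΔQ = 35.6 − 62 = -26.40.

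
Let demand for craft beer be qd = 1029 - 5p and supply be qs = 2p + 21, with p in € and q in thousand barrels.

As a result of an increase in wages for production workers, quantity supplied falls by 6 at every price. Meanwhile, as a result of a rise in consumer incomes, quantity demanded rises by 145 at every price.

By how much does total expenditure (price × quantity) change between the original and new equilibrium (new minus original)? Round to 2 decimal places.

Initially, 1029 - 5p = 2p + 21, so 1008 = 7p and p = 144, q = 309.
The new curves are qd = 1174 - 5p (demand) and qs = 2p + 15 (supply).
Setting them equal: 1174 - 5p = 2p + 15 → 1159 = 7p, so p = 1159/7 ≈ 165.5714 and q = 2423/7 ≈ 346.1429.
Expenditure moves from 144×309 = 44496 to 165.5714×346.1429 = 57311.3673; change = +12815.37.

+12815.37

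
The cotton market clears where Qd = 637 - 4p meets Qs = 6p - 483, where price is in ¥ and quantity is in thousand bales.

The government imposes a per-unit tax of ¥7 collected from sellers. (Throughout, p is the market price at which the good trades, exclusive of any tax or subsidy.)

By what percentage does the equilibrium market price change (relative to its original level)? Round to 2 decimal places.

+3.75

Before the shock: 637 - 4p = 6p - 483 ⇒ 1120 = 10p ⇒ p = 112, Q = 189.
Since sellers keep the price net of the tax, the effective supply curve becomes Qs = 6p - 525.
New equilibrium: 637 - 4p = 6p - 525 ⇒ 1162 = 10p ⇒ p = 116.2, Q = 172.2.
%Δp = (116.2 − 112) / 112 × 100 = +3.75%.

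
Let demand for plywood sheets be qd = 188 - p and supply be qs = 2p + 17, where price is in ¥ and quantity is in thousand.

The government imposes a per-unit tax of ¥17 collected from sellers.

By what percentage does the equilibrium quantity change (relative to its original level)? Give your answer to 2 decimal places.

Original equilibrium: 188 - p = 2p + 17 gives 171 = 3p, so p = 57 and q = 131.
Since sellers keep the price net of the tax, the effective supply curve becomes qs = 2p - 17.
Setting them equal: 188 - p = 2p - 17 → 205 = 3p, so p = 205/3 ≈ 68.3333 and q = 359/3 ≈ 119.6667.
%Δq = (119.6667 − 131) / 131 × 100 = -8.65%.

-8.65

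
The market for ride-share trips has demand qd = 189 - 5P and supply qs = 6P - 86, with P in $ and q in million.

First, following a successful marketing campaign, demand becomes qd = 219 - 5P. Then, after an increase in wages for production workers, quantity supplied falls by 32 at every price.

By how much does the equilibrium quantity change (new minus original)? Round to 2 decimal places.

+1.82

Initially, 189 - 5P = 6P - 86, so 275 = 11P and P = 25, q = 64.
After the shift, demand is qd = 219 - 5P and supply is qs = 6P - 118.
Clearing the new market: 219 - 5P = 6P - 118, so P = 337/11 ≈ 30.6364 and q = 724/11 ≈ 65.8182.
Δq = 65.8182 − 64 = +1.82.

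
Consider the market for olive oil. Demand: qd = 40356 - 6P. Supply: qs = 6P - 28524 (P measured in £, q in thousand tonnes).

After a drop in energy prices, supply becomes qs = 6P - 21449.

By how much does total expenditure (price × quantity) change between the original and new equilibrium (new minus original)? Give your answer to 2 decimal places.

Original equilibrium: 40356 - 6P = 6P - 28524 gives 68880 = 12P, so P = 5740 and q = 5916.
With the change applied: demand qd = 40356 - 6P, supply qs = 6P - 21449.
Setting them equal: 40356 - 6P = 6P - 21449 → 61805 = 12P, so P = 61805/12 ≈ 5150.4167 and q = 9453.5.
Expenditure moves from 5740×5916 = 33957840 to 5150.4167×9453.5 = 48689463.9583; change = +14731623.96.

+14731623.96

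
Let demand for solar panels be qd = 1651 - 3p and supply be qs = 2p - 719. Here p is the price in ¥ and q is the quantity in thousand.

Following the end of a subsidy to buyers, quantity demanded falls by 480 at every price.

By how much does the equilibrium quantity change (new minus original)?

Before the shock: 1651 - 3p = 2p - 719 ⇒ 2370 = 5p ⇒ p = 474, q = 229.
The shock moves the curves to qd = 1171 - 3p and qs = 2p - 719.
Setting them equal: 1171 - 3p = 2p - 719 → 1890 = 5p, so p = 378 and q = 37.
Δq = 37 − 229 = -192.

-192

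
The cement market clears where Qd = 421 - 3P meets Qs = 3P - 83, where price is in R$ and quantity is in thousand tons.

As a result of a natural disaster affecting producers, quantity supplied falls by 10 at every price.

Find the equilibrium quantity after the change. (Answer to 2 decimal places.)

164.00

Before the shock: 421 - 3P = 3P - 83 ⇒ 504 = 6P ⇒ P = 84, Q = 169.
With the change applied: demand Qd = 421 - 3P, supply Qs = 3P - 93.
Equate the new curves: 421 - 3P = 3P - 93, giving 514 = 6P, P = 257/3 ≈ 85.6667, Q = 164.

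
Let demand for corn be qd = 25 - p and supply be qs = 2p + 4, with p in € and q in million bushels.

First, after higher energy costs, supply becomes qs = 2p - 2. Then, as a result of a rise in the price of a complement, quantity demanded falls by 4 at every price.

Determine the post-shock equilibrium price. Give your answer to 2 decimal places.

7.67

Initially, 25 - p = 2p + 4, so 21 = 3p and p = 7, q = 18.
After the shift, demand is qd = 21 - p and supply is qs = 2p - 2.
Clearing the new market: 21 - p = 2p - 2, so p = 23/3 ≈ 7.6667 and q = 40/3 ≈ 13.3333.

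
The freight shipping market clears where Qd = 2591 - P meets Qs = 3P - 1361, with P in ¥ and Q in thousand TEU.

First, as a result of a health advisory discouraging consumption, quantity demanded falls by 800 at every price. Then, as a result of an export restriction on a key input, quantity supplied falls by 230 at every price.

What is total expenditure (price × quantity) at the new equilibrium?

799420.25

Solve the original market: 2591 - P = 3P - 1361, hence P = 988 and Q = 1603.
With the change applied: demand Qd = 1791 - P, supply Qs = 3P - 1591.
Setting them equal: 1791 - P = 3P - 1591 → 3382 = 4P, so P = 845.5 and Q = 945.5.
New expenditure = 845.5 × 945.5 = 799420.25.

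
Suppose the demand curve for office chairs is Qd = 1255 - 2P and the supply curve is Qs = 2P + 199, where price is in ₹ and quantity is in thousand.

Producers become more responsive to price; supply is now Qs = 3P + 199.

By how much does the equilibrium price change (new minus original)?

-52.8

Solve the original market: 1255 - 2P = 2P + 199, hence P = 264 and Q = 727.
The new curves are Qd = 1255 - 2P (demand) and Qs = 3P + 199 (supply).
Clearing the new market: 1255 - 2P = 3P + 199, so P = 211.2 and Q = 832.6.
ΔP = 211.2 − 264 = -52.8.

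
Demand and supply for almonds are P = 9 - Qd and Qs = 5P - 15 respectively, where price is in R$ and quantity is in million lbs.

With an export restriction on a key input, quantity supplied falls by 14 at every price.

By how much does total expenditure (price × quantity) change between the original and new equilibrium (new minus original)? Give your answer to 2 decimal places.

Solve the original market: 9 - P = 5P - 15, hence P = 4 and Q = 5.
The shock moves the curves to Qd = 9 - P and Qs = 5P - 29.
Setting them equal: 9 - P = 5P - 29 → 38 = 6P, so P = 19/3 ≈ 6.3333 and Q = 8/3 ≈ 2.6667.
Expenditure moves from 4×5 = 20 to 6.3333×2.6667 = 16.8889; change = -3.11.

-3.11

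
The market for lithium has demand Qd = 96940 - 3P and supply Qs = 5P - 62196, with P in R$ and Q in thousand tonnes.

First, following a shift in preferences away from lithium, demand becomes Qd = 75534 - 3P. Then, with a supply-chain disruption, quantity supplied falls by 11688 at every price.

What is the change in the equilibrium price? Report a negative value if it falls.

Solve the original market: 96940 - 3P = 5P - 62196, hence P = 19892 and Q = 37264.
The new curves are Qd = 75534 - 3P (demand) and Qs = 5P - 73884 (supply).
Clearing the new market: 75534 - 3P = 5P - 73884, so P = 18677.25 and Q = 19502.25.
ΔP = 18677.25 − 19892 = -1214.75.

-1214.75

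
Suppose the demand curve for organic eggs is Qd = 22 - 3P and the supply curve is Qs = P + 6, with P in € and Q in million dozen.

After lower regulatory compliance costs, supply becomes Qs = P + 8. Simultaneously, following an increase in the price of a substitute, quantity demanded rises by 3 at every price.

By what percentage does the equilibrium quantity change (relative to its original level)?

Initially, 22 - 3P = P + 6, so 16 = 4P and P = 4, Q = 10.
After the shift, demand is Qd = 25 - 3P and supply is Qs = P + 8.
Clearing the new market: 25 - 3P = P + 8, so P = 4.25 and Q = 12.25.
%ΔQ = (12.25 − 10) / 10 × 100 = +22.5%.

+22.5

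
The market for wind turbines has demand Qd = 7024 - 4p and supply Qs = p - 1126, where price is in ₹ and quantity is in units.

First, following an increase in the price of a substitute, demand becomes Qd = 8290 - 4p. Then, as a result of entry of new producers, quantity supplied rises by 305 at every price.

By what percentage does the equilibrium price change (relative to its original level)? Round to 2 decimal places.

Original equilibrium: 7024 - 4p = p - 1126 gives 8150 = 5p, so p = 1630 and Q = 504.
The shock moves the curves to Qd = 8290 - 4p and Qs = p - 821.
New equilibrium: 8290 - 4p = p - 821 ⇒ 9111 = 5p ⇒ p = 1822.2, Q = 1001.2.
%Δp = (1822.2 − 1630) / 1630 × 100 = +11.79%.

+11.79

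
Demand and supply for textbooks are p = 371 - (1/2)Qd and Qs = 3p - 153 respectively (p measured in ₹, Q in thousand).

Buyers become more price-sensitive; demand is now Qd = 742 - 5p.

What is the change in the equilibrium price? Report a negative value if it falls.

Before the shock: 742 - 2p = 3p - 153 ⇒ 895 = 5p ⇒ p = 179, Q = 384.
The shock moves the curves to Qd = 742 - 5p and Qs = 3p - 153.
Setting them equal: 742 - 5p = 3p - 153 → 895 = 8p, so p = 111.875 and Q = 182.625.
Δp = 111.875 − 179 = -67.125.

-67.125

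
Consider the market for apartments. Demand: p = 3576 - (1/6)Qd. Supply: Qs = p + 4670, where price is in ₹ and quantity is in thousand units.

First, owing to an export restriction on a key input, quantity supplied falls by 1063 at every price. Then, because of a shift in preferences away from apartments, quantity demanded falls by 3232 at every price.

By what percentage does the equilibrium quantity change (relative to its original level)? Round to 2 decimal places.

-19.42

Initially, 21456 - 6p = p + 4670, so 16786 = 7p and p = 2398, Q = 7068.
With the change applied: demand Qd = 18224 - 6p, supply Qs = p + 3607.
Setting them equal: 18224 - 6p = p + 3607 → 14617 = 7p, so p = 14617/7 ≈ 2088.1429 and Q = 39866/7 ≈ 5695.1429.
%ΔQ = (5695.1429 − 7068) / 7068 × 100 = -19.42%.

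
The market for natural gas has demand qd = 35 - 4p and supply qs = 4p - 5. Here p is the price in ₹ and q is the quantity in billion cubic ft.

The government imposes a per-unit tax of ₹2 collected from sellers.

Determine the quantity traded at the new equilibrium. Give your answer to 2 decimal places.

11.00

Original equilibrium: 35 - 4p = 4p - 5 gives 40 = 8p, so p = 5 and q = 15.
Since sellers keep the price net of the tax, the effective supply curve becomes qs = 4p - 13.
Clearing the new market: 35 - 4p = 4p - 13, so p = 6 and q = 11.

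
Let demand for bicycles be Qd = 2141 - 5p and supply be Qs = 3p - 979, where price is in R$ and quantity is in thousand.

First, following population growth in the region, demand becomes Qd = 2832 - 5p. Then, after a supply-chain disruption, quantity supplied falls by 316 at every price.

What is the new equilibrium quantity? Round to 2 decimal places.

Before the shock: 2141 - 5p = 3p - 979 ⇒ 3120 = 8p ⇒ p = 390, Q = 191.
The shock moves the curves to Qd = 2832 - 5p and Qs = 3p - 1295.
Clearing the new market: 2832 - 5p = 3p - 1295, so p = 515.875 and Q = 252.625.

252.63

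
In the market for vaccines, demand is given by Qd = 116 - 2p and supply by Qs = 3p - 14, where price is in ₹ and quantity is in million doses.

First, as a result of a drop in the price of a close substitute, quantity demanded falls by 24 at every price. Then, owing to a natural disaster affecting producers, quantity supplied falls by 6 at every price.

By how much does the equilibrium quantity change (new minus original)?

Original equilibrium: 116 - 2p = 3p - 14 gives 130 = 5p, so p = 26 and Q = 64.
The shock moves the curves to Qd = 92 - 2p and Qs = 3p - 20.
New equilibrium: 92 - 2p = 3p - 20 ⇒ 112 = 5p ⇒ p = 22.4, Q = 47.2.
ΔQ = 47.2 − 64 = -16.8.

-16.8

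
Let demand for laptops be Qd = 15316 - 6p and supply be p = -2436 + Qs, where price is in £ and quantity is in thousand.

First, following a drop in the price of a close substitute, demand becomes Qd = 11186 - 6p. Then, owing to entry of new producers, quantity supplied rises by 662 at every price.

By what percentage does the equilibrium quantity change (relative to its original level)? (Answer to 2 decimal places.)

-0.53

Before the shock: 15316 - 6p = p + 2436 ⇒ 12880 = 7p ⇒ p = 1840, Q = 4276.
After the shift, demand is Qd = 11186 - 6p and supply is Qs = p + 3098.
New equilibrium: 11186 - 6p = p + 3098 ⇒ 8088 = 7p ⇒ p = 8088/7 ≈ 1155.4286, Q = 29774/7 ≈ 4253.4286.
%ΔQ = (4253.4286 − 4276) / 4276 × 100 = -0.53%.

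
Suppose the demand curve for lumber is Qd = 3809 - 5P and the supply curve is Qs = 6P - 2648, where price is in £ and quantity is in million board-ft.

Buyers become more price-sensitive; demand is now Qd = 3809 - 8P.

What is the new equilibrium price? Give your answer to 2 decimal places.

461.21

Original equilibrium: 3809 - 5P = 6P - 2648 gives 6457 = 11P, so P = 587 and Q = 874.
The shock moves the curves to Qd = 3809 - 8P and Qs = 6P - 2648.
Equate the new curves: 3809 - 8P = 6P - 2648, giving 6457 = 14P, P = 6457/14 ≈ 461.2143, Q = 835/7 ≈ 119.2857.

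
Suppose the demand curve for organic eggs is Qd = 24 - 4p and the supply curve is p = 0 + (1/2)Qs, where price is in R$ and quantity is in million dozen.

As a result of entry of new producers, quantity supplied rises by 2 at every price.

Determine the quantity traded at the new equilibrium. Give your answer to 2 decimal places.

Initially, 24 - 4p = 2p, so 24 = 6p and p = 4, Q = 8.
After the shift, demand is Qd = 24 - 4p and supply is Qs = 2p + 2.
New equilibrium: 24 - 4p = 2p + 2 ⇒ 22 = 6p ⇒ p = 11/3 ≈ 3.6667, Q = 28/3 ≈ 9.3333.

9.33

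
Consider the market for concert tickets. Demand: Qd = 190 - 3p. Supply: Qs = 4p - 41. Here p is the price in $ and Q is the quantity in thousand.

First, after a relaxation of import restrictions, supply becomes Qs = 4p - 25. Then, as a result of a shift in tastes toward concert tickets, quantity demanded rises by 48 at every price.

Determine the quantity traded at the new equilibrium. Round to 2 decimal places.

Initially, 190 - 3p = 4p - 41, so 231 = 7p and p = 33, Q = 91.
The shock moves the curves to Qd = 238 - 3p and Qs = 4p - 25.
Equate the new curves: 238 - 3p = 4p - 25, giving 263 = 7p, p = 263/7 ≈ 37.5714, Q = 877/7 ≈ 125.2857.

125.29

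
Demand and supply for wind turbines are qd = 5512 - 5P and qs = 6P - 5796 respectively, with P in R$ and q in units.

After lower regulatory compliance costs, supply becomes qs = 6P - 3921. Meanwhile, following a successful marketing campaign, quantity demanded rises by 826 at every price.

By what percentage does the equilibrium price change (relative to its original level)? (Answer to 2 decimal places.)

Before the shock: 5512 - 5P = 6P - 5796 ⇒ 11308 = 11P ⇒ P = 1028, q = 372.
With the change applied: demand qd = 6338 - 5P, supply qs = 6P - 3921.
Clearing the new market: 6338 - 5P = 6P - 3921, so P = 10259/11 ≈ 932.6364 and q = 18423/11 ≈ 1674.8182.
%ΔP = (932.6364 − 1028) / 1028 × 100 = -9.28%.

-9.28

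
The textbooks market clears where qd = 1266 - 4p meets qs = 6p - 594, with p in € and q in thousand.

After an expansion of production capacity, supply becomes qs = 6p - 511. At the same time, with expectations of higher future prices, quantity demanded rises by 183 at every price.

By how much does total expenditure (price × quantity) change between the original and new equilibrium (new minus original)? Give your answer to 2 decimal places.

Initially, 1266 - 4p = 6p - 594, so 1860 = 10p and p = 186, q = 522.
The new curves are qd = 1449 - 4p (demand) and qs = 6p - 511 (supply).
Clearing the new market: 1449 - 4p = 6p - 511, so p = 196 and q = 665.
Expenditure moves from 186×522 = 97092 to 196×665 = 130340; change = +33248.00.

+33248.00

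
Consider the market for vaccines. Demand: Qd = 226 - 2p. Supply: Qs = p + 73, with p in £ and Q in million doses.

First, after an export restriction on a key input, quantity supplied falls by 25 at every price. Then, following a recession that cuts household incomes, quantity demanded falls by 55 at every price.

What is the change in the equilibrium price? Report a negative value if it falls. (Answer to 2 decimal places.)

-10.00

Initially, 226 - 2p = p + 73, so 153 = 3p and p = 51, Q = 124.
After the shift, demand is Qd = 171 - 2p and supply is Qs = p + 48.
New equilibrium: 171 - 2p = p + 48 ⇒ 123 = 3p ⇒ p = 41, Q = 89.
Δp = 41 − 51 = -10.00.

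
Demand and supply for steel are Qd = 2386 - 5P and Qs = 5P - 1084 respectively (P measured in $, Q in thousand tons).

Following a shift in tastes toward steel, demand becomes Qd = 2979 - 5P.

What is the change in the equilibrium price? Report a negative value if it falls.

+59.3

Original equilibrium: 2386 - 5P = 5P - 1084 gives 3470 = 10P, so P = 347 and Q = 651.
The new curves are Qd = 2979 - 5P (demand) and Qs = 5P - 1084 (supply).
Equate the new curves: 2979 - 5P = 5P - 1084, giving 4063 = 10P, P = 406.3, Q = 947.5.
ΔP = 406.3 − 347 = +59.3.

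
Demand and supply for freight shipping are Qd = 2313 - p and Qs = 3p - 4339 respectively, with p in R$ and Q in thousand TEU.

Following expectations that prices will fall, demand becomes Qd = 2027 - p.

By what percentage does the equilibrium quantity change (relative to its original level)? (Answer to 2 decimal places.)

-33.00

Before the shock: 2313 - p = 3p - 4339 ⇒ 6652 = 4p ⇒ p = 1663, Q = 650.
After the shift, demand is Qd = 2027 - p and supply is Qs = 3p - 4339.
New equilibrium: 2027 - p = 3p - 4339 ⇒ 6366 = 4p ⇒ p = 1591.5, Q = 435.5.
%ΔQ = (435.5 − 650) / 650 × 100 = -33.00%.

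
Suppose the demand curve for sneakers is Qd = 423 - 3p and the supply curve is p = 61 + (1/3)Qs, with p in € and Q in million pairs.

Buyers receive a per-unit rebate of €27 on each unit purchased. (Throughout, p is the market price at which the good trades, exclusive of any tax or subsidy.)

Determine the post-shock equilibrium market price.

Before the shock: 423 - 3p = 3p - 183 ⇒ 606 = 6p ⇒ p = 101, Q = 120.
Since buyers' out-of-pocket price is the market price minus the rebate, the effective demand curve becomes Qd = 504 - 3p.
Equate the new curves: 504 - 3p = 3p - 183, giving 687 = 6p, p = 114.5, Q = 160.5.

114.5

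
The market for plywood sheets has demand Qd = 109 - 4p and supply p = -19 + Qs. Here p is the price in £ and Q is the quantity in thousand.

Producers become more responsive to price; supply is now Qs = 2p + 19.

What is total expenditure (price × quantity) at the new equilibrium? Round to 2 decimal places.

Solve the original market: 109 - 4p = p + 19, hence p = 18 and Q = 37.
With the change applied: demand Qd = 109 - 4p, supply Qs = 2p + 19.
Clearing the new market: 109 - 4p = 2p + 19, so p = 15 and Q = 49.
New expenditure = 15 × 49 = 735.00.

735.00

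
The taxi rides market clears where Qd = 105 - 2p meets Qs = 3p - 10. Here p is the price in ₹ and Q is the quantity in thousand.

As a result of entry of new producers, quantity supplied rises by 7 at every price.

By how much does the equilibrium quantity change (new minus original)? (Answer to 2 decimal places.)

Solve the original market: 105 - 2p = 3p - 10, hence p = 23 and Q = 59.
After the shift, demand is Qd = 105 - 2p and supply is Qs = 3p - 3.
Clearing the new market: 105 - 2p = 3p - 3, so p = 21.6 and Q = 61.8.
ΔQ = 61.8 − 59 = +2.80.

+2.80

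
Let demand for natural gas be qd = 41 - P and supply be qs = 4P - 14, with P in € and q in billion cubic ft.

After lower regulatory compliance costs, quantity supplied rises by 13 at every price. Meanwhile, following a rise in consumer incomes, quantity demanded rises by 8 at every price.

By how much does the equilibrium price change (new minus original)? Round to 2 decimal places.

Solve the original market: 41 - P = 4P - 14, hence P = 11 and q = 30.
The new curves are qd = 49 - P (demand) and qs = 4P - 1 (supply).
Setting them equal: 49 - P = 4P - 1 → 50 = 5P, so P = 10 and q = 39.
ΔP = 10 − 11 = -1.00.

-1.00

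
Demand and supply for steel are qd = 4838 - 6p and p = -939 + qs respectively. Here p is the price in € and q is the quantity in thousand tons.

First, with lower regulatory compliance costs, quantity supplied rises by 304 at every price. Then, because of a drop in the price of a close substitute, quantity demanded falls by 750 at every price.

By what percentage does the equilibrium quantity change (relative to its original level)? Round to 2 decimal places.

Before the shock: 4838 - 6p = p + 939 ⇒ 3899 = 7p ⇒ p = 557, q = 1496.
The shock moves the curves to qd = 4088 - 6p and qs = p + 1243.
New equilibrium: 4088 - 6p = p + 1243 ⇒ 2845 = 7p ⇒ p = 2845/7 ≈ 406.4286, q = 11546/7 ≈ 1649.4286.
%Δq = (1649.4286 − 1496) / 1496 × 100 = +10.26%.

+10.26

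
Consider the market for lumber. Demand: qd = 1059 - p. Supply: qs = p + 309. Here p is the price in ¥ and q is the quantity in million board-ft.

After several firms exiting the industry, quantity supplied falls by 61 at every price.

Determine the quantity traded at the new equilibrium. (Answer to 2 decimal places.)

Original equilibrium: 1059 - p = p + 309 gives 750 = 2p, so p = 375 and q = 684.
The new curves are qd = 1059 - p (demand) and qs = p + 248 (supply).
Setting them equal: 1059 - p = p + 248 → 811 = 2p, so p = 405.5 and q = 653.5.

653.50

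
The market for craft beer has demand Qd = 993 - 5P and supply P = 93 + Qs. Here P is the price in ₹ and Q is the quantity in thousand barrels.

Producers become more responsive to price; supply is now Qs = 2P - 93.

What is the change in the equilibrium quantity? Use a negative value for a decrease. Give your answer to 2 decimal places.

+129.29

Original equilibrium: 993 - 5P = P - 93 gives 1086 = 6P, so P = 181 and Q = 88.
The shock moves the curves to Qd = 993 - 5P and Qs = 2P - 93.
Equate the new curves: 993 - 5P = 2P - 93, giving 1086 = 7P, P = 1086/7 ≈ 155.1429, Q = 1521/7 ≈ 217.2857.
ΔQ = 217.2857 − 88 = +129.29.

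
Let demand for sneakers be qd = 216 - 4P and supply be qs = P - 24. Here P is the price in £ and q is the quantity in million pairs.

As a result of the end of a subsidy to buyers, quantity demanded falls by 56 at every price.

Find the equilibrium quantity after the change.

12.8

Solve the original market: 216 - 4P = P - 24, hence P = 48 and q = 24.
With the change applied: demand qd = 160 - 4P, supply qs = P - 24.
Equate the new curves: 160 - 4P = P - 24, giving 184 = 5P, P = 36.8, q = 12.8.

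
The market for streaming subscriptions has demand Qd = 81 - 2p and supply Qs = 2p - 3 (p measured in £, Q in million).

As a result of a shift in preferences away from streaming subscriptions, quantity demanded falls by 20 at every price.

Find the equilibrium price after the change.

Initially, 81 - 2p = 2p - 3, so 84 = 4p and p = 21, Q = 39.
The shock moves the curves to Qd = 61 - 2p and Qs = 2p - 3.
Equate the new curves: 61 - 2p = 2p - 3, giving 64 = 4p, p = 16, Q = 29.

16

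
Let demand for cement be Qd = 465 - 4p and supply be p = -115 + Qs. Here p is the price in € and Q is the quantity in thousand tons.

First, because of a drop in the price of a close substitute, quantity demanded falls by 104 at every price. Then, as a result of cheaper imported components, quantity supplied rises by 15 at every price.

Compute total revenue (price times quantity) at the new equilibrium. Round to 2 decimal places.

8140.44

Solve the original market: 465 - 4p = p + 115, hence p = 70 and Q = 185.
The new curves are Qd = 361 - 4p (demand) and Qs = p + 130 (supply).
Clearing the new market: 361 - 4p = p + 130, so p = 46.2 and Q = 176.2.
New expenditure = 46.2 × 176.2 = 8140.44.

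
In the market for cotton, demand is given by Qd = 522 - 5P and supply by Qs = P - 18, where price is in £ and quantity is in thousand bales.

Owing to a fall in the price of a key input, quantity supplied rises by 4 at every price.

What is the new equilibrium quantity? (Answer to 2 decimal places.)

75.33

Solve the original market: 522 - 5P = P - 18, hence P = 90 and Q = 72.
The shock moves the curves to Qd = 522 - 5P and Qs = P - 14.
Clearing the new market: 522 - 5P = P - 14, so P = 268/3 ≈ 89.3333 and Q = 226/3 ≈ 75.3333.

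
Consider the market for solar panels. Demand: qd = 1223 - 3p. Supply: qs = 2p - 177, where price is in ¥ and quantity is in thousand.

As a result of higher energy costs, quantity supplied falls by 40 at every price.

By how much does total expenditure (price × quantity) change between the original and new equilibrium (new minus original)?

-3848

Solve the original market: 1223 - 3p = 2p - 177, hence p = 280 and q = 383.
The new curves are qd = 1223 - 3p (demand) and qs = 2p - 217 (supply).
Setting them equal: 1223 - 3p = 2p - 217 → 1440 = 5p, so p = 288 and q = 359.
Expenditure moves from 280×383 = 107240 to 288×359 = 103392; change = -3848.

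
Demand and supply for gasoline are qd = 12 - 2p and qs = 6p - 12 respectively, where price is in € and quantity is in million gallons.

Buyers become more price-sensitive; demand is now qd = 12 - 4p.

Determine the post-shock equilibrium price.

2.4

Initially, 12 - 2p = 6p - 12, so 24 = 8p and p = 3, q = 6.
After the shift, demand is qd = 12 - 4p and supply is qs = 6p - 12.
Clearing the new market: 12 - 4p = 6p - 12, so p = 2.4 and q = 2.4.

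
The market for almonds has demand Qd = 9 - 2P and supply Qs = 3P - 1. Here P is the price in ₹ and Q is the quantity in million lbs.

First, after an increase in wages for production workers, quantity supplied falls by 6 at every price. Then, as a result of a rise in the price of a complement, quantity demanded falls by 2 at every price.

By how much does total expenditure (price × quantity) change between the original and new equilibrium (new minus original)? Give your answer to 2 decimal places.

Original equilibrium: 9 - 2P = 3P - 1 gives 10 = 5P, so P = 2 and Q = 5.
After the shift, demand is Qd = 7 - 2P and supply is Qs = 3P - 7.
Setting them equal: 7 - 2P = 3P - 7 → 14 = 5P, so P = 2.8 and Q = 1.4.
Expenditure moves from 2×5 = 10 to 2.8×1.4 = 3.92; change = -6.08.

-6.08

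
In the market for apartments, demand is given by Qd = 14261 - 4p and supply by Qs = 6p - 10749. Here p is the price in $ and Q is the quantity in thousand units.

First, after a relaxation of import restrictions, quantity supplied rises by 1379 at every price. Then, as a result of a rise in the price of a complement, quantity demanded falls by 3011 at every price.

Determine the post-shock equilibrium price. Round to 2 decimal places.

2062.00

Solve the original market: 14261 - 4p = 6p - 10749, hence p = 2501 and Q = 4257.
The shock moves the curves to Qd = 11250 - 4p and Qs = 6p - 9370.
Equate the new curves: 11250 - 4p = 6p - 9370, giving 20620 = 10p, p = 2062, Q = 3002.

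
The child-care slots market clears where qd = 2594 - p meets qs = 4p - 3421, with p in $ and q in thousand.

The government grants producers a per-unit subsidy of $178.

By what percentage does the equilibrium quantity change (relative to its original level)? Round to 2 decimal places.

+10.24

Initially, 2594 - p = 4p - 3421, so 6015 = 5p and p = 1203, q = 1391.
Since sellers receive the price plus the subsidy, the effective supply curve becomes qs = 4p - 2709.
Equate the new curves: 2594 - p = 4p - 2709, giving 5303 = 5p, p = 1060.6, q = 1533.4.
%Δq = (1533.4 − 1391) / 1391 × 100 = +10.24%.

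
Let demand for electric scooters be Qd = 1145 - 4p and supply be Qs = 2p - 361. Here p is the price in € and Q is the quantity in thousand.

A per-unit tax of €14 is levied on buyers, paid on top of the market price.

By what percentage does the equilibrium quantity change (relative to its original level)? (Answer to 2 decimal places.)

Solve the original market: 1145 - 4p = 2p - 361, hence p = 251 and Q = 141.
Since buyers pay the price plus the tax, the effective demand curve becomes Qd = 1089 - 4p.
Clearing the new market: 1089 - 4p = 2p - 361, so p = 725/3 ≈ 241.6667 and Q = 367/3 ≈ 122.3333.
%ΔQ = (122.3333 − 141) / 141 × 100 = -13.24%.

-13.24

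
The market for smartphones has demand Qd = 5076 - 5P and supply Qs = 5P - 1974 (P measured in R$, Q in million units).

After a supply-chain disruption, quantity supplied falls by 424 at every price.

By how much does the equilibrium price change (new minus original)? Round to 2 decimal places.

Original equilibrium: 5076 - 5P = 5P - 1974 gives 7050 = 10P, so P = 705 and Q = 1551.
The new curves are Qd = 5076 - 5P (demand) and Qs = 5P - 2398 (supply).
Setting them equal: 5076 - 5P = 5P - 2398 → 7474 = 10P, so P = 747.4 and Q = 1339.
ΔP = 747.4 − 705 = +42.40.

+42.40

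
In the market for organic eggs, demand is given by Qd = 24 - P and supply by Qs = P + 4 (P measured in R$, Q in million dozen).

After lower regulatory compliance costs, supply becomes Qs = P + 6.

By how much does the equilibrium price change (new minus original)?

-1

Initially, 24 - P = P + 4, so 20 = 2P and P = 10, Q = 14.
The new curves are Qd = 24 - P (demand) and Qs = P + 6 (supply).
Clearing the new market: 24 - P = P + 6, so P = 9 and Q = 15.
ΔP = 9 − 10 = -1.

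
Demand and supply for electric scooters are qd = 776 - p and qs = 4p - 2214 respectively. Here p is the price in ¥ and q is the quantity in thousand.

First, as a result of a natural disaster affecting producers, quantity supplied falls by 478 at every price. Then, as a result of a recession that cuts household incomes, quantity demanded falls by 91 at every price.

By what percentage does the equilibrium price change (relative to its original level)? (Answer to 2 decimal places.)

Solve the original market: 776 - p = 4p - 2214, hence p = 598 and q = 178.
The new curves are qd = 685 - p (demand) and qs = 4p - 2692 (supply).
Setting them equal: 685 - p = 4p - 2692 → 3377 = 5p, so p = 675.4 and q = 9.6.
%Δp = (675.4 − 598) / 598 × 100 = +12.94%.

+12.94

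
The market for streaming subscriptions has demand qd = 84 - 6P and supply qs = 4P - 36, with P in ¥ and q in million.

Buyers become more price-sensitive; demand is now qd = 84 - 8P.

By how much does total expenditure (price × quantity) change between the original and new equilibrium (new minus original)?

-104

Solve the original market: 84 - 6P = 4P - 36, hence P = 12 and q = 12.
The shock moves the curves to qd = 84 - 8P and qs = 4P - 36.
Equate the new curves: 84 - 8P = 4P - 36, giving 120 = 12P, P = 10, q = 4.
Expenditure moves from 12×12 = 144 to 10×4 = 40; change = -104.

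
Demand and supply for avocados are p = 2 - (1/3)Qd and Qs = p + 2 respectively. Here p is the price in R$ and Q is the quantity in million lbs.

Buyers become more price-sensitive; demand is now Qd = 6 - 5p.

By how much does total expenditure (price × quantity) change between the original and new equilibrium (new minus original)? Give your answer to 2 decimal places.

Solve the original market: 6 - 3p = p + 2, hence p = 1 and Q = 3.
With the change applied: demand Qd = 6 - 5p, supply Qs = p + 2.
Equate the new curves: 6 - 5p = p + 2, giving 4 = 6p, p = 2/3 ≈ 0.6667, Q = 8/3 ≈ 2.6667.
Expenditure moves from 1×3 = 3 to 0.6667×2.6667 = 1.7778; change = -1.22.

-1.22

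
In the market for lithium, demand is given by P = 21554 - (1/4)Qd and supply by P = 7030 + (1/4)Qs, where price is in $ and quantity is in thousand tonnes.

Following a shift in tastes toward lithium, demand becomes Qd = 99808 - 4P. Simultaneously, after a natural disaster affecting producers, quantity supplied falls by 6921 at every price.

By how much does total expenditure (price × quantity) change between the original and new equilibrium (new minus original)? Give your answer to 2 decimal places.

+130706307.94

Initially, 86216 - 4P = 4P - 28120, so 114336 = 8P and P = 14292, Q = 29048.
The new curves are Qd = 99808 - 4P (demand) and Qs = 4P - 35041 (supply).
Clearing the new market: 99808 - 4P = 4P - 35041, so P = 16856.125 and Q = 32383.5.
Expenditure moves from 14292×29048 = 415154016 to 16856.125×32383.5 = 545860323.9375; change = +130706307.94.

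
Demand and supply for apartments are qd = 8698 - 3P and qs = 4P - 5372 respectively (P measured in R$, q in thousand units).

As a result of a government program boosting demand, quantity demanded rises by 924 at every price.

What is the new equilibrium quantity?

3196

Solve the original market: 8698 - 3P = 4P - 5372, hence P = 2010 and q = 2668.
With the change applied: demand qd = 9622 - 3P, supply qs = 4P - 5372.
Clearing the new market: 9622 - 3P = 4P - 5372, so P = 2142 and q = 3196.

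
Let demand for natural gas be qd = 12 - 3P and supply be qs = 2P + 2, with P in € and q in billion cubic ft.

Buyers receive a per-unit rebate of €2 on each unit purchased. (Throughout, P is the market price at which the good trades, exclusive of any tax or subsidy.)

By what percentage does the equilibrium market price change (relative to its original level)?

+60

Initially, 12 - 3P = 2P + 2, so 10 = 5P and P = 2, q = 6.
Since buyers' out-of-pocket price is the market price minus the rebate, the effective demand curve becomes qd = 18 - 3P.
Clearing the new market: 18 - 3P = 2P + 2, so P = 3.2 and q = 8.4.
%ΔP = (3.2 − 2) / 2 × 100 = +60%.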